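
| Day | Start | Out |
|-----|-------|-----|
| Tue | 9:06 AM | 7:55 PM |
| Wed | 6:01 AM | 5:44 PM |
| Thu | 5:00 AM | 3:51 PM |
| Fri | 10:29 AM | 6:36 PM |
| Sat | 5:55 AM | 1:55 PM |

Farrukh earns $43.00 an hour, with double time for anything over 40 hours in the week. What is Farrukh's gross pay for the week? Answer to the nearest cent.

$2537.00

Tue: 9:06 AM–7:55 PM = 10 h 49 min
Wed: 6:01 AM–5:44 PM = 11 h 43 min
Thu: 5:00 AM–3:51 PM = 10 h 51 min
Fri: 10:29 AM–6:36 PM = 8 h 7 min
Sat: 5:55 AM–1:55 PM = 8 h 0 min
Total worked: 49 h 30 min = 2970 min.
Regular 40 h 0 min = 2400 min at $43.00/h; overtime 9 h 30 min = 570 min at $86.00/h.
Pay = (2400 × $43.00 + 570 × $86.00) ÷ 60 = $2537.00.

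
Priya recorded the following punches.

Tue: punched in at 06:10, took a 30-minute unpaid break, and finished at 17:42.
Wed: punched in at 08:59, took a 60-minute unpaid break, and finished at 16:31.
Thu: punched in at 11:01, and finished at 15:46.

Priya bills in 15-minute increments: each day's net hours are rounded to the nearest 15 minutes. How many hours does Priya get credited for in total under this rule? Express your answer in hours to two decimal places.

22.25 hours

Tue: 06:10–17:42 = 11 h 32 min − 30 min = 11 h 2 min → rounds to 11 h 0 min
Wed: 08:59–16:31 = 7 h 32 min − 60 min = 6 h 32 min → rounds to 6 h 30 min
Thu: 11:01–15:46 = 4 h 45 min → rounds to 4 h 45 min
Total credited: 22 h 15 min.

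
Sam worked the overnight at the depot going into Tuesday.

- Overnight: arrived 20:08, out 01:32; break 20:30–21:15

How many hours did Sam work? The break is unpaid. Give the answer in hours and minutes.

4 h 39 min

Overnight: 20:08 → midnight = 3 h 52 min; midnight → 01:32 = 1 h 32 min; span 5 h 24 min; less 45 min break → 4 h 39 min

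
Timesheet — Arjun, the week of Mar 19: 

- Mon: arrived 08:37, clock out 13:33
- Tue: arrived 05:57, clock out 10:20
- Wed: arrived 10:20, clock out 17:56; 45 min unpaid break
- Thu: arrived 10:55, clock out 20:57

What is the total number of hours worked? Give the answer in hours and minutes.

26 h 12 min

Mon: 08:37–13:33 = 4 h 56 min
Tue: 05:57–10:20 = 4 h 23 min
Wed: 10:20–17:56 = 7 h 36 min; less 45 min break → 6 h 51 min
Thu: 10:55–20:57 = 10 h 2 min
Total: 4 h 56 min + 4 h 23 min + 6 h 51 min + 10 h 2 min = 26 h 12 min.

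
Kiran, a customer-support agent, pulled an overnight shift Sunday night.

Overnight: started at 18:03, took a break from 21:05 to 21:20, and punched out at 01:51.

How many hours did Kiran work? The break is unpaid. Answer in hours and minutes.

7 h 33 min

Overnight: 18:03 → midnight = 5 h 57 min; midnight → 01:51 = 1 h 51 min; span 7 h 48 min; less 15 min break → 7 h 33 min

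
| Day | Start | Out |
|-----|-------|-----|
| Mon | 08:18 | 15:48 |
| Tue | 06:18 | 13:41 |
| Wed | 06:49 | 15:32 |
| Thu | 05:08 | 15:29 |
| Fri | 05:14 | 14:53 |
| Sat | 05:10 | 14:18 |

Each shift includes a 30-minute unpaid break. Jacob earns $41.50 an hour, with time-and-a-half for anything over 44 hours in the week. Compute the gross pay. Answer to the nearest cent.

Mon: 08:18–15:48 = 7 h 30 min; less 30 min break → 7 h 0 min
Tue: 06:18–13:41 = 7 h 23 min; less 30 min break → 6 h 53 min
Wed: 06:49–15:32 = 8 h 43 min; less 30 min break → 8 h 13 min
Thu: 05:08–15:29 = 10 h 21 min; less 30 min break → 9 h 51 min
Fri: 05:14–14:53 = 9 h 39 min; less 30 min break → 9 h 9 min
Sat: 05:10–14:18 = 9 h 8 min; less 30 min break → 8 h 38 min
Total worked: 49 h 44 min = 2984 min.
Regular 44 h 0 min = 2640 min at $41.50/h; overtime 5 h 44 min = 344 min at $62.25/h.
Pay = (2640 × $41.50 + 344 × $62.25) ÷ 60 = $2182.90.

$2182.90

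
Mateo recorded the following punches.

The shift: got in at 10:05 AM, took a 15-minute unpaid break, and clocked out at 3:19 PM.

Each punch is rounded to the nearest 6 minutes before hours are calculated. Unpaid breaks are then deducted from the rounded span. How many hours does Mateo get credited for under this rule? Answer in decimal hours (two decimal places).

4.95 hours

The shift: in 10:05 AM→10:06 AM, out 3:19 PM→3:18 PM; 5 h 12 min − 15 min = 4 h 57 min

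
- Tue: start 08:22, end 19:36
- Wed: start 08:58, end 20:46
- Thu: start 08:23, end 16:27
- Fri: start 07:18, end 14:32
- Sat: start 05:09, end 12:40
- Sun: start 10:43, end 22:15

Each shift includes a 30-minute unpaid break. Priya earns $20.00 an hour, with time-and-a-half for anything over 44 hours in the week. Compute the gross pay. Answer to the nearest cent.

Tue: 08:22–19:36 = 11 h 14 min; less 30 min break → 10 h 44 min
Wed: 08:58–20:46 = 11 h 48 min; less 30 min break → 11 h 18 min
Thu: 08:23–16:27 = 8 h 4 min; less 30 min break → 7 h 34 min
Fri: 07:18–14:32 = 7 h 14 min; less 30 min break → 6 h 44 min
Sat: 05:09–12:40 = 7 h 31 min; less 30 min break → 7 h 1 min
Sun: 10:43–22:15 = 11 h 32 min; less 30 min break → 11 h 2 min
Total worked: 54 h 23 min = 3263 min.
Regular 44 h 0 min = 2640 min at $20.00/h; overtime 10 h 23 min = 623 min at $30.00/h.
Pay = (2640 × $20.00 + 623 × $30.00) ÷ 60 = $1191.50.

$1191.50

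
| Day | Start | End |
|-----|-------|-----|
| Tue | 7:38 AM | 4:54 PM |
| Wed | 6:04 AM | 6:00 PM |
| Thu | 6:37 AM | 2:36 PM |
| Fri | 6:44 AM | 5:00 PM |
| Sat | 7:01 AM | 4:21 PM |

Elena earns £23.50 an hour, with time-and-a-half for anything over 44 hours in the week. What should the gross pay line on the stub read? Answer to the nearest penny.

£1202.61

Tue: 7:38 AM–4:54 PM = 9 h 16 min
Wed: 6:04 AM–6:00 PM = 11 h 56 min
Thu: 6:37 AM–2:36 PM = 7 h 59 min
Fri: 6:44 AM–5:00 PM = 10 h 16 min
Sat: 7:01 AM–4:21 PM = 9 h 20 min
Total worked: 48 h 47 min = 2927 min.
Regular 44 h 0 min = 2640 min at £23.50/h; overtime 4 h 47 min = 287 min at £35.25/h.
Pay = (2640 × £23.50 + 287 × £35.25) ÷ 60 = £1202.61.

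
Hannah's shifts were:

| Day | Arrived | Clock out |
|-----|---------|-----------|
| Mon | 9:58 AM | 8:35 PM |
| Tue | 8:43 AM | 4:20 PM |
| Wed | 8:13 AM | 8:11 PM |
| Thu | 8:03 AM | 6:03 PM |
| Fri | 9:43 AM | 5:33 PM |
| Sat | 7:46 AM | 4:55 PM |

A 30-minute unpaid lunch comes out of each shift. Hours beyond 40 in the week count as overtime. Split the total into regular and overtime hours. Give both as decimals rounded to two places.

Regular 40.00 hours, overtime 14.18 hours

Mon: 9:58 AM–8:35 PM = 10 h 37 min; less 30 min break → 10 h 7 min
Tue: 8:43 AM–4:20 PM = 7 h 37 min; less 30 min break → 7 h 7 min
Wed: 8:13 AM–8:11 PM = 11 h 58 min; less 30 min break → 11 h 28 min
Thu: 8:03 AM–6:03 PM = 10 h 0 min; less 30 min break → 9 h 30 min
Fri: 9:43 AM–5:33 PM = 7 h 50 min; less 30 min break → 7 h 20 min
Sat: 7:46 AM–4:55 PM = 9 h 9 min; less 30 min break → 8 h 39 min
Total worked: 54 h 11 min = 54.18 h.
Threshold 40 h → overtime 14 h 11 min, regular 40 h 0 min.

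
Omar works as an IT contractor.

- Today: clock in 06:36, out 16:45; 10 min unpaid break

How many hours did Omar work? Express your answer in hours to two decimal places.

9.98 hours

Today: 06:36–16:45 = 10 h 9 min; less 10 min break → 9 h 59 min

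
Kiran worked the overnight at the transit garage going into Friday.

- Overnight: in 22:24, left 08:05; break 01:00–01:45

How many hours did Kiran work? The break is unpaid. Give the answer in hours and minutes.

Overnight: 22:24 → midnight = 1 h 36 min; midnight → 08:05 = 8 h 5 min; span 9 h 41 min; less 45 min break → 8 h 56 min

8 h 56 min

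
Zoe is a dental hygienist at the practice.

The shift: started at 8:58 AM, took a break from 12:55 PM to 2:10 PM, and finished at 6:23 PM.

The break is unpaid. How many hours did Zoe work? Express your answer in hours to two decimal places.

8.17 hours

The shift: 8:58 AM–6:23 PM = 9 h 25 min; less 75 min break → 8 h 10 min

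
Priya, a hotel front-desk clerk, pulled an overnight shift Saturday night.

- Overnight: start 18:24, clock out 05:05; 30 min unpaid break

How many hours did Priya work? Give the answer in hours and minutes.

Overnight: 18:24 → midnight = 5 h 36 min; midnight → 05:05 = 5 h 5 min; span 10 h 41 min; less 30 min break → 10 h 11 min

10 h 11 min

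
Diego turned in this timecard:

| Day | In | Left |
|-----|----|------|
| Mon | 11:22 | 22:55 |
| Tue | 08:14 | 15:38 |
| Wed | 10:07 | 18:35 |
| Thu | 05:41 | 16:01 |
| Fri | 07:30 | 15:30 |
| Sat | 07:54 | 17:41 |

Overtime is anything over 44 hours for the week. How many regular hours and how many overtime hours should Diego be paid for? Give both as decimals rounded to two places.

Mon: 11:22–22:55 = 11 h 33 min
Tue: 08:14–15:38 = 7 h 24 min
Wed: 10:07–18:35 = 8 h 28 min
Thu: 05:41–16:01 = 10 h 20 min
Fri: 07:30–15:30 = 8 h 0 min
Sat: 07:54–17:41 = 9 h 47 min
Total worked: 55 h 32 min = 55.53 h.
Threshold 44 h → overtime 11 h 32 min, regular 44 h 0 min.

Regular 44.00 hours, overtime 11.53 hours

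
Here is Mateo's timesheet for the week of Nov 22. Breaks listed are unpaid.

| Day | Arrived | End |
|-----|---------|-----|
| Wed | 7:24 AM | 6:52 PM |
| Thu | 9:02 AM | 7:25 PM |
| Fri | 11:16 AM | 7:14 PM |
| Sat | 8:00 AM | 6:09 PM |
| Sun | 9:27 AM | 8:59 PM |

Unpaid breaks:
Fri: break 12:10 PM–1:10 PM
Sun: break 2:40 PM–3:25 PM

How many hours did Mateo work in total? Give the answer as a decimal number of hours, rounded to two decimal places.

Wed: 7:24 AM–6:52 PM = 11 h 28 min
Thu: 9:02 AM–7:25 PM = 10 h 23 min
Fri: 11:16 AM–7:14 PM = 7 h 58 min; less 60 min break → 6 h 58 min
Sat: 8:00 AM–6:09 PM = 10 h 9 min
Sun: 9:27 AM–8:59 PM = 11 h 32 min; less 45 min break → 10 h 47 min
Total: 11 h 28 min + 10 h 23 min + 6 h 58 min + 10 h 9 min + 10 h 47 min = 49 h 45 min.

49.75 hours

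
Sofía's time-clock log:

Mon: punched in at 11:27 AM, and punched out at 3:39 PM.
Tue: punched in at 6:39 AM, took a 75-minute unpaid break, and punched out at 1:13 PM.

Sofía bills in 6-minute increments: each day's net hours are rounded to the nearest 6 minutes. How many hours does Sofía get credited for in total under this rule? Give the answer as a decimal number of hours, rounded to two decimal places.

9.50 hours

Mon: 11:27 AM–3:39 PM = 4 h 12 min → rounds to 4 h 12 min
Tue: 6:39 AM–1:13 PM = 6 h 34 min − 75 min = 5 h 19 min → rounds to 5 h 18 min
Total credited: 9 h 30 min.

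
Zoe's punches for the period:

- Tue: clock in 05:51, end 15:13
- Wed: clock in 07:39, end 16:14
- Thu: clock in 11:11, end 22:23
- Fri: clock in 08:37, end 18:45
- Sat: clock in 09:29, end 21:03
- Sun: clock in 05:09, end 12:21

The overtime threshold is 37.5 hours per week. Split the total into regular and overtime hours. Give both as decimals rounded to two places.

Regular 37.50 hours, overtime 20.55 hours

Tue: 05:51–15:13 = 9 h 22 min
Wed: 07:39–16:14 = 8 h 35 min
Thu: 11:11–22:23 = 11 h 12 min
Fri: 08:37–18:45 = 10 h 8 min
Sat: 09:29–21:03 = 11 h 34 min
Sun: 05:09–12:21 = 7 h 12 min
Total worked: 58 h 3 min = 58.05 h.
Threshold 37.5 h → overtime 20 h 33 min, regular 37 h 30 min.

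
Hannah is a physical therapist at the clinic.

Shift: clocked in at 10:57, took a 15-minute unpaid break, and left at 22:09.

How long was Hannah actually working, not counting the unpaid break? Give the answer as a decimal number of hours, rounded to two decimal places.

10.95 hours

Shift: 10:57–22:09 = 11 h 12 min; less 15 min break → 10 h 57 min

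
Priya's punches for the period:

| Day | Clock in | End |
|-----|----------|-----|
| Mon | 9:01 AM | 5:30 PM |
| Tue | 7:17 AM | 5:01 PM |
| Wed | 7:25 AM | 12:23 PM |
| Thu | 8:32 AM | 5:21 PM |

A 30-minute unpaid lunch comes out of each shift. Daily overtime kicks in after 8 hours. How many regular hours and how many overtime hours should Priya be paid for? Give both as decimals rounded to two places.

Mon: 9:01 AM–5:30 PM = 8 h 29 min; less 30 min break → 7 h 59 min
Tue: 7:17 AM–5:01 PM = 9 h 44 min; less 30 min break → 9 h 14 min
Wed: 7:25 AM–12:23 PM = 4 h 58 min; less 30 min break → 4 h 28 min
Thu: 8:32 AM–5:21 PM = 8 h 49 min; less 30 min break → 8 h 19 min
Mon reg 7 h 59 min / OT 0 h 0 min; Tue reg 8 h 0 min / OT 1 h 14 min; Wed reg 4 h 28 min / OT 0 h 0 min; Thu reg 8 h 0 min / OT 0 h 19 min.
Totals: regular 28 h 27 min, overtime 1 h 33 min.

Regular 28.45 hours, overtime 1.55 hours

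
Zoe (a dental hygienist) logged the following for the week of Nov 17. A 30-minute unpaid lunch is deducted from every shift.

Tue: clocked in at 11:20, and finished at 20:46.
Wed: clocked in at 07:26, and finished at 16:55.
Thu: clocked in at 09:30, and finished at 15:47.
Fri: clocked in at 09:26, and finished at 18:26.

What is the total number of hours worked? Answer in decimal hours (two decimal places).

Tue: 11:20–20:46 = 9 h 26 min; less 30 min break → 8 h 56 min
Wed: 07:26–16:55 = 9 h 29 min; less 30 min break → 8 h 59 min
Thu: 09:30–15:47 = 6 h 17 min; less 30 min break → 5 h 47 min
Fri: 09:26–18:26 = 9 h 0 min; less 30 min break → 8 h 30 min
Total: 8 h 56 min + 8 h 59 min + 5 h 47 min + 8 h 30 min = 32 h 12 min.

32.20 hours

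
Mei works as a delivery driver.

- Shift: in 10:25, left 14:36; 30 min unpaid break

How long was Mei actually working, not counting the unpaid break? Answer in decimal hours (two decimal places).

3.68 hours

Shift: 10:25–14:36 = 4 h 11 min; less 30 min break → 3 h 41 min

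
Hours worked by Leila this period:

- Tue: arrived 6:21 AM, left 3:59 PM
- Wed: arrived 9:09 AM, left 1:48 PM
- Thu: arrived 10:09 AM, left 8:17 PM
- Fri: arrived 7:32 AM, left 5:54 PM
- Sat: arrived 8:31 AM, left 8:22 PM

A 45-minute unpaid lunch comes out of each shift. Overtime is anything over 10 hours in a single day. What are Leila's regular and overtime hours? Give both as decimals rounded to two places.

Tue: 6:21 AM–3:59 PM = 9 h 38 min; less 45 min break → 8 h 53 min
Wed: 9:09 AM–1:48 PM = 4 h 39 min; less 45 min break → 3 h 54 min
Thu: 10:09 AM–8:17 PM = 10 h 8 min; less 45 min break → 9 h 23 min
Fri: 7:32 AM–5:54 PM = 10 h 22 min; less 45 min break → 9 h 37 min
Sat: 8:31 AM–8:22 PM = 11 h 51 min; less 45 min break → 11 h 6 min
Tue reg 8 h 53 min / OT 0 h 0 min; Wed reg 3 h 54 min / OT 0 h 0 min; Thu reg 9 h 23 min / OT 0 h 0 min; Fri reg 9 h 37 min / OT 0 h 0 min; Sat reg 10 h 0 min / OT 1 h 6 min.
Totals: regular 41 h 47 min, overtime 1 h 6 min.

Regular 41.78 hours, overtime 1.10 hours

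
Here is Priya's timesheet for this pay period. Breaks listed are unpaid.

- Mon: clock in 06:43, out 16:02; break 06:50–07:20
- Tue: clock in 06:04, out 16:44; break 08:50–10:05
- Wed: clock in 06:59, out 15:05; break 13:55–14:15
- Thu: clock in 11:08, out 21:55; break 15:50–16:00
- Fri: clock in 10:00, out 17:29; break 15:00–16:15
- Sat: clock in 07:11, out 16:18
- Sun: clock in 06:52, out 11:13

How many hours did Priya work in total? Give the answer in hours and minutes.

Mon: 06:43–16:02 = 9 h 19 min; less 30 min break → 8 h 49 min
Tue: 06:04–16:44 = 10 h 40 min; less 75 min break → 9 h 25 min
Wed: 06:59–15:05 = 8 h 6 min; less 20 min break → 7 h 46 min
Thu: 11:08–21:55 = 10 h 47 min; less 10 min break → 10 h 37 min
Fri: 10:00–17:29 = 7 h 29 min; less 75 min break → 6 h 14 min
Sat: 07:11–16:18 = 9 h 7 min
Sun: 06:52–11:13 = 4 h 21 min
Total: 8 h 49 min + 9 h 25 min + 7 h 46 min + 10 h 37 min + 6 h 14 min + 9 h 7 min + 4 h 21 min = 56 h 19 min.

56 h 19 min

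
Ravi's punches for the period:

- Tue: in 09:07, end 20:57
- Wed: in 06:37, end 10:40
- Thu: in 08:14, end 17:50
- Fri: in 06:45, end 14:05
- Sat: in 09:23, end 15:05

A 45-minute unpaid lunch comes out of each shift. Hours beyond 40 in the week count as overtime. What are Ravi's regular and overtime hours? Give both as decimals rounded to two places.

Regular 34.77 hours, overtime 0.00 hours

Tue: 09:07–20:57 = 11 h 50 min; less 45 min break → 11 h 5 min
Wed: 06:37–10:40 = 4 h 3 min; less 45 min break → 3 h 18 min
Thu: 08:14–17:50 = 9 h 36 min; less 45 min break → 8 h 51 min
Fri: 06:45–14:05 = 7 h 20 min; less 45 min break → 6 h 35 min
Sat: 09:23–15:05 = 5 h 42 min; less 45 min break → 4 h 57 min
Total worked: 34 h 46 min = 34.77 h.
Threshold 40 h → overtime 0 h 0 min, regular 34 h 46 min.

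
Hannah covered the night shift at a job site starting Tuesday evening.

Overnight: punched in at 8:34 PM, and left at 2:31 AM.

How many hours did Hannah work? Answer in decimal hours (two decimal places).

5.95 hours

Overnight: 8:34 PM → midnight = 3 h 26 min; midnight → 2:31 AM = 2 h 31 min; span 5 h 57 min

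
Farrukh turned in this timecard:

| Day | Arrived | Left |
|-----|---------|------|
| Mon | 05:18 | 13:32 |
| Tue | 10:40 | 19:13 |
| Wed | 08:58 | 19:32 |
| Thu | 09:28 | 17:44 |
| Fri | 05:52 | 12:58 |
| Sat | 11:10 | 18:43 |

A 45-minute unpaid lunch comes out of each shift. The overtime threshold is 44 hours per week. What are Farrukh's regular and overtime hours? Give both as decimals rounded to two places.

Regular 44.00 hours, overtime 1.77 hours

Mon: 05:18–13:32 = 8 h 14 min; less 45 min break → 7 h 29 min
Tue: 10:40–19:13 = 8 h 33 min; less 45 min break → 7 h 48 min
Wed: 08:58–19:32 = 10 h 34 min; less 45 min break → 9 h 49 min
Thu: 09:28–17:44 = 8 h 16 min; less 45 min break → 7 h 31 min
Fri: 05:52–12:58 = 7 h 6 min; less 45 min break → 6 h 21 min
Sat: 11:10–18:43 = 7 h 33 min; less 45 min break → 6 h 48 min
Total worked: 45 h 46 min = 45.77 h.
Threshold 44 h → overtime 1 h 46 min, regular 44 h 0 min.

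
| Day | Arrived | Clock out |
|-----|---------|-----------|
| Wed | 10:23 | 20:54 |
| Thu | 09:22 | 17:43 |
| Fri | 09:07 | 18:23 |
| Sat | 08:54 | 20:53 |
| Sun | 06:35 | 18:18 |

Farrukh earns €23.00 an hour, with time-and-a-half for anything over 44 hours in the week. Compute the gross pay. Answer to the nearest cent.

Wed: 10:23–20:54 = 10 h 31 min
Thu: 09:22–17:43 = 8 h 21 min
Fri: 09:07–18:23 = 9 h 16 min
Sat: 08:54–20:53 = 11 h 59 min
Sun: 06:35–18:18 = 11 h 43 min
Total worked: 51 h 50 min = 3110 min.
Regular 44 h 0 min = 2640 min at €23.00/h; overtime 7 h 50 min = 470 min at €34.50/h.
Pay = (2640 × €23.00 + 470 × €34.50) ÷ 60 = €1282.25.

€1282.25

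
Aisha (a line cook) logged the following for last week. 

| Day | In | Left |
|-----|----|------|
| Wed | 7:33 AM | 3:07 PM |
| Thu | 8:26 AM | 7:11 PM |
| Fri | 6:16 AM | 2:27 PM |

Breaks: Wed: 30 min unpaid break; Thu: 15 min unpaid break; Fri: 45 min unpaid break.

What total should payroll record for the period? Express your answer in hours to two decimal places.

Wed: 7:33 AM–3:07 PM = 7 h 34 min; less 30 min break → 7 h 4 min
Thu: 8:26 AM–7:11 PM = 10 h 45 min; less 15 min break → 10 h 30 min
Fri: 6:16 AM–2:27 PM = 8 h 11 min; less 45 min break → 7 h 26 min
Total: 7 h 4 min + 10 h 30 min + 7 h 26 min = 25 h 0 min.

25.00 hours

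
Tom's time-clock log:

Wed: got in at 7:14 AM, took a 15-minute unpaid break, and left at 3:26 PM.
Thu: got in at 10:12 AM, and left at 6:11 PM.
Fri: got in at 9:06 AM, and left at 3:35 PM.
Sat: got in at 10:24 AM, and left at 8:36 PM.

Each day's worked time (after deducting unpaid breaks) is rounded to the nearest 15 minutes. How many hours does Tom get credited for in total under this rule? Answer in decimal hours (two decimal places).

Wed: 7:14 AM–3:26 PM = 8 h 12 min − 15 min = 7 h 57 min → rounds to 8 h 0 min
Thu: 10:12 AM–6:11 PM = 7 h 59 min → rounds to 8 h 0 min
Fri: 9:06 AM–3:35 PM = 6 h 29 min → rounds to 6 h 30 min
Sat: 10:24 AM–8:36 PM = 10 h 12 min → rounds to 10 h 15 min
Total credited: 32 h 45 min.

32.75 hours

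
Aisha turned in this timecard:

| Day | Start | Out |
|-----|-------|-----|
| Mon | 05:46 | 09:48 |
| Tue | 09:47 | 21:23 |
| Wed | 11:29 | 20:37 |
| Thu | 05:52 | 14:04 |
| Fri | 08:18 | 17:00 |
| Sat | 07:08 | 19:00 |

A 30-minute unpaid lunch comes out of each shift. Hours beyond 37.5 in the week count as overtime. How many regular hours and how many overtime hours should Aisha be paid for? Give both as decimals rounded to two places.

Mon: 05:46–09:48 = 4 h 2 min; less 30 min break → 3 h 32 min
Tue: 09:47–21:23 = 11 h 36 min; less 30 min break → 11 h 6 min
Wed: 11:29–20:37 = 9 h 8 min; less 30 min break → 8 h 38 min
Thu: 05:52–14:04 = 8 h 12 min; less 30 min break → 7 h 42 min
Fri: 08:18–17:00 = 8 h 42 min; less 30 min break → 8 h 12 min
Sat: 07:08–19:00 = 11 h 52 min; less 30 min break → 11 h 22 min
Total worked: 50 h 32 min = 50.53 h.
Threshold 37.5 h → overtime 13 h 2 min, regular 37 h 30 min.

Regular 37.50 hours, overtime 13.03 hours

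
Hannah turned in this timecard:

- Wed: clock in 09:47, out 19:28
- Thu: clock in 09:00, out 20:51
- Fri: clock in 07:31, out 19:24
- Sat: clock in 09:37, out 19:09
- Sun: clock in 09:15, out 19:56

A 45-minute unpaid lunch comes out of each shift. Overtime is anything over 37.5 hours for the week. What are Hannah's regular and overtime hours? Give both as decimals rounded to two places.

Regular 37.50 hours, overtime 12.38 hours

Wed: 09:47–19:28 = 9 h 41 min; less 45 min break → 8 h 56 min
Thu: 09:00–20:51 = 11 h 51 min; less 45 min break → 11 h 6 min
Fri: 07:31–19:24 = 11 h 53 min; less 45 min break → 11 h 8 min
Sat: 09:37–19:09 = 9 h 32 min; less 45 min break → 8 h 47 min
Sun: 09:15–19:56 = 10 h 41 min; less 45 min break → 9 h 56 min
Total worked: 49 h 53 min = 49.88 h.
Threshold 37.5 h → overtime 12 h 23 min, regular 37 h 30 min.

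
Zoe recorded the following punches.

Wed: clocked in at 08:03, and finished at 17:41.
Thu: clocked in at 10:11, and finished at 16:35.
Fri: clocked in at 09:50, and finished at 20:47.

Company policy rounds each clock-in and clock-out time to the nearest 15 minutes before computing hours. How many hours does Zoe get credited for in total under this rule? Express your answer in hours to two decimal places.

Wed: in 08:03→08:00, out 17:41→17:45; 9 h 45 min
Thu: in 10:11→10:15, out 16:35→16:30; 6 h 15 min
Fri: in 09:50→09:45, out 20:47→20:45; 11 h 0 min
Total credited: 27 h 0 min.

27.00 hours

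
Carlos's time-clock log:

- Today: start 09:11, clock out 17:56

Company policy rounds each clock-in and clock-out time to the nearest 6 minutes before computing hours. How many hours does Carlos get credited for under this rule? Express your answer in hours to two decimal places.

Today: in 09:11→09:12, out 17:56→17:54; 8 h 42 min

8.70 hours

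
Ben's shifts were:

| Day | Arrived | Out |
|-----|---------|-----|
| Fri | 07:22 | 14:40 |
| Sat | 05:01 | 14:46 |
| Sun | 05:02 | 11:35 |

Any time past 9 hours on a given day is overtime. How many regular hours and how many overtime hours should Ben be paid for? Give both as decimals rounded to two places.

Regular 22.85 hours, overtime 0.75 hours

Fri: 07:22–14:40 = 7 h 18 min
Sat: 05:01–14:46 = 9 h 45 min
Sun: 05:02–11:35 = 6 h 33 min
Fri reg 7 h 18 min / OT 0 h 0 min; Sat reg 9 h 0 min / OT 0 h 45 min; Sun reg 6 h 33 min / OT 0 h 0 min.
Totals: regular 22 h 51 min, overtime 0 h 45 min.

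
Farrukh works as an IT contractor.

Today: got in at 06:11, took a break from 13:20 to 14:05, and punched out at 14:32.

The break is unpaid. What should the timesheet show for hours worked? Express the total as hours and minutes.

Today: 06:11–14:32 = 8 h 21 min; less 45 min break → 7 h 36 min

7 h 36 min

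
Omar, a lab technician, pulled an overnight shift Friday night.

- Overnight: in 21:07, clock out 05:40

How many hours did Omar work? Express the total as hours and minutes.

8 h 33 min

Overnight: 21:07 → midnight = 2 h 53 min; midnight → 05:40 = 5 h 40 min; span 8 h 33 min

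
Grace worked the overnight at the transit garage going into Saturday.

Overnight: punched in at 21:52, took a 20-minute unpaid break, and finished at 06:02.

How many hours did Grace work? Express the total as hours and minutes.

7 h 50 min

Overnight: 21:52 → midnight = 2 h 8 min; midnight → 06:02 = 6 h 2 min; span 8 h 10 min; less 20 min break → 7 h 50 min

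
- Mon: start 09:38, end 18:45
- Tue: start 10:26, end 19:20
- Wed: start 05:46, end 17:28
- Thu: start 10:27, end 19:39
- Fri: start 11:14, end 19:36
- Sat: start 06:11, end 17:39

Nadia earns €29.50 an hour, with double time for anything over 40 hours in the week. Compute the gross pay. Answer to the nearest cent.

€2286.25

Mon: 09:38–18:45 = 9 h 7 min
Tue: 10:26–19:20 = 8 h 54 min
Wed: 05:46–17:28 = 11 h 42 min
Thu: 10:27–19:39 = 9 h 12 min
Fri: 11:14–19:36 = 8 h 22 min
Sat: 06:11–17:39 = 11 h 28 min
Total worked: 58 h 45 min = 3525 min.
Regular 40 h 0 min = 2400 min at €29.50/h; overtime 18 h 45 min = 1125 min at €59.00/h.
Pay = (2400 × €29.50 + 1125 × €59.00) ÷ 60 = €2286.25.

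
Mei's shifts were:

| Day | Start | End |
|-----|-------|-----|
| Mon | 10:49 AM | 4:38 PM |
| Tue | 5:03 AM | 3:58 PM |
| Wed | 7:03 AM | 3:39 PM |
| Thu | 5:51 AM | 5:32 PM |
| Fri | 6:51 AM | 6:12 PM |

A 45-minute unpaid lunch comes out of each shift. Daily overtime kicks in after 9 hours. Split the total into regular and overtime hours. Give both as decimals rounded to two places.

Mon: 10:49 AM–4:38 PM = 5 h 49 min; less 45 min break → 5 h 4 min
Tue: 5:03 AM–3:58 PM = 10 h 55 min; less 45 min break → 10 h 10 min
Wed: 7:03 AM–3:39 PM = 8 h 36 min; less 45 min break → 7 h 51 min
Thu: 5:51 AM–5:32 PM = 11 h 41 min; less 45 min break → 10 h 56 min
Fri: 6:51 AM–6:12 PM = 11 h 21 min; less 45 min break → 10 h 36 min
Mon reg 5 h 4 min / OT 0 h 0 min; Tue reg 9 h 0 min / OT 1 h 10 min; Wed reg 7 h 51 min / OT 0 h 0 min; Thu reg 9 h 0 min / OT 1 h 56 min; Fri reg 9 h 0 min / OT 1 h 36 min.
Totals: regular 39 h 55 min, overtime 4 h 42 min.

Regular 39.92 hours, overtime 4.70 hours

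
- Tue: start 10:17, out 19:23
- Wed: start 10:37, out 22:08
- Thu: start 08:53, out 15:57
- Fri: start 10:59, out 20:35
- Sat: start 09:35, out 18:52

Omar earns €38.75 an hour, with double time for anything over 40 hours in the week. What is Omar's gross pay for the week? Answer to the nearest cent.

€2058.92

Tue: 10:17–19:23 = 9 h 6 min
Wed: 10:37–22:08 = 11 h 31 min
Thu: 08:53–15:57 = 7 h 4 min
Fri: 10:59–20:35 = 9 h 36 min
Sat: 09:35–18:52 = 9 h 17 min
Total worked: 46 h 34 min = 2794 min.
Regular 40 h 0 min = 2400 min at €38.75/h; overtime 6 h 34 min = 394 min at €77.50/h.
Pay = (2400 × €38.75 + 394 × €77.50) ÷ 60 = €2058.92.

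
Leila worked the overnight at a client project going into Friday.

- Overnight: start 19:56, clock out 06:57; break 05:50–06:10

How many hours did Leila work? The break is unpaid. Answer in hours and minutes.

10 h 41 min

Overnight: 19:56 → midnight = 4 h 4 min; midnight → 06:57 = 6 h 57 min; span 11 h 1 min; less 20 min break → 10 h 41 min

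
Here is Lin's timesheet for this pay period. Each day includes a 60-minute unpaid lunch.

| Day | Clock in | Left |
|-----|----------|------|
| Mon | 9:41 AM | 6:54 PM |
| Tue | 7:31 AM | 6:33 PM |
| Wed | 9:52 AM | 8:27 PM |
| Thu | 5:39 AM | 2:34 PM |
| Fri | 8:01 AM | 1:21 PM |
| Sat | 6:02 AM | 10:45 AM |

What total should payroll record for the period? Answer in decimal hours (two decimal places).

43.80 hours

Mon: 9:41 AM–6:54 PM = 9 h 13 min; less 60 min break → 8 h 13 min
Tue: 7:31 AM–6:33 PM = 11 h 2 min; less 60 min break → 10 h 2 min
Wed: 9:52 AM–8:27 PM = 10 h 35 min; less 60 min break → 9 h 35 min
Thu: 5:39 AM–2:34 PM = 8 h 55 min; less 60 min break → 7 h 55 min
Fri: 8:01 AM–1:21 PM = 5 h 20 min; less 60 min break → 4 h 20 min
Sat: 6:02 AM–10:45 AM = 4 h 43 min; less 60 min break → 3 h 43 min
Total: 8 h 13 min + 10 h 2 min + 9 h 35 min + 7 h 55 min + 4 h 20 min + 3 h 43 min = 43 h 48 min.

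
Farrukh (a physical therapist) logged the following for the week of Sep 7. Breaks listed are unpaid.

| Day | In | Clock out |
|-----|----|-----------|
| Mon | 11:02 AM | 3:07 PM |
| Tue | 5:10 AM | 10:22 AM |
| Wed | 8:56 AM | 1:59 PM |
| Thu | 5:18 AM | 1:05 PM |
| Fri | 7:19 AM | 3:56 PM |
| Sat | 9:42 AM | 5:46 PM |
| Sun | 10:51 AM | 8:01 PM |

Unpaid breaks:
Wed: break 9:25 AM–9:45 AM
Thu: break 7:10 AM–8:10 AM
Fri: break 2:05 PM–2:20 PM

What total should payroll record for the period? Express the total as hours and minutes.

46 h 23 min

Mon: 11:02 AM–3:07 PM = 4 h 5 min
Tue: 5:10 AM–10:22 AM = 5 h 12 min
Wed: 8:56 AM–1:59 PM = 5 h 3 min; less 20 min break → 4 h 43 min
Thu: 5:18 AM–1:05 PM = 7 h 47 min; less 60 min break → 6 h 47 min
Fri: 7:19 AM–3:56 PM = 8 h 37 min; less 15 min break → 8 h 22 min
Sat: 9:42 AM–5:46 PM = 8 h 4 min
Sun: 10:51 AM–8:01 PM = 9 h 10 min
Total: 4 h 5 min + 5 h 12 min + 4 h 43 min + 6 h 47 min + 8 h 22 min + 8 h 4 min + 9 h 10 min = 46 h 23 min.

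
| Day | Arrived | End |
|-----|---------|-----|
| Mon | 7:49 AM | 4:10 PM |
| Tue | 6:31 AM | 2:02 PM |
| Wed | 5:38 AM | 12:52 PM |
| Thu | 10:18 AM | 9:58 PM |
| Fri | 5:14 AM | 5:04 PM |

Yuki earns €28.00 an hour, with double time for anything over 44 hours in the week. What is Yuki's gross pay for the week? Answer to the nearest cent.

Mon: 7:49 AM–4:10 PM = 8 h 21 min
Tue: 6:31 AM–2:02 PM = 7 h 31 min
Wed: 5:38 AM–12:52 PM = 7 h 14 min
Thu: 10:18 AM–9:58 PM = 11 h 40 min
Fri: 5:14 AM–5:04 PM = 11 h 50 min
Total worked: 46 h 36 min = 2796 min.
Regular 44 h 0 min = 2640 min at €28.00/h; overtime 2 h 36 min = 156 min at €56.00/h.
Pay = (2640 × €28.00 + 156 × €56.00) ÷ 60 = €1377.60.

€1377.60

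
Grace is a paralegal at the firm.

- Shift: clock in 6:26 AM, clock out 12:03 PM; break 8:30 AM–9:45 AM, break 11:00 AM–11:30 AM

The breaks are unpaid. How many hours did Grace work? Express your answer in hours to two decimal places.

Shift: 6:26 AM–12:03 PM = 5 h 37 min; less 105 min break → 3 h 52 min

3.87 hours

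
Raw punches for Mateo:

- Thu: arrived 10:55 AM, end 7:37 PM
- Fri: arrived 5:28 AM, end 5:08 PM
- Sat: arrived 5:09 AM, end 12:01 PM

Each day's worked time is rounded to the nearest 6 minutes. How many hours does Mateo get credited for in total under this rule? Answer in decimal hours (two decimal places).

Thu: 10:55 AM–7:37 PM = 8 h 42 min → rounds to 8 h 42 min
Fri: 5:28 AM–5:08 PM = 11 h 40 min → rounds to 11 h 42 min
Sat: 5:09 AM–12:01 PM = 6 h 52 min → rounds to 6 h 54 min
Total credited: 27 h 18 min.

27.30 hours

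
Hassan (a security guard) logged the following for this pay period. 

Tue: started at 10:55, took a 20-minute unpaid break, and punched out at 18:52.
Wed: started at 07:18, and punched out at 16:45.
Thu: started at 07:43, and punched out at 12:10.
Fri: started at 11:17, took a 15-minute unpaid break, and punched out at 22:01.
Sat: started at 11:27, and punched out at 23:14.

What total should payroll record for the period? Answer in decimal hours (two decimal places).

Tue: 10:55–18:52 = 7 h 57 min; less 20 min break → 7 h 37 min
Wed: 07:18–16:45 = 9 h 27 min
Thu: 07:43–12:10 = 4 h 27 min
Fri: 11:17–22:01 = 10 h 44 min; less 15 min break → 10 h 29 min
Sat: 11:27–23:14 = 11 h 47 min
Total: 7 h 37 min + 9 h 27 min + 4 h 27 min + 10 h 29 min + 11 h 47 min = 43 h 47 min.

43.78 hours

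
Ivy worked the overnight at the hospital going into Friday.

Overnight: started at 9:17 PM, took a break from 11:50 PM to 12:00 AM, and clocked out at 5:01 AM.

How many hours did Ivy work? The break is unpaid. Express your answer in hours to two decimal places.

Overnight: 9:17 PM → midnight = 2 h 43 min; midnight → 5:01 AM = 5 h 1 min; span 7 h 44 min; less 10 min break → 7 h 34 min

7.57 hours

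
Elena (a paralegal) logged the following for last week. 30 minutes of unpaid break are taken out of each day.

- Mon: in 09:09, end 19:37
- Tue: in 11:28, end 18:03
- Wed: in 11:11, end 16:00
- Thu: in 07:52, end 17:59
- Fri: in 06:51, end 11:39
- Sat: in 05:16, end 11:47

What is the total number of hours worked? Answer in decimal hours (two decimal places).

40.30 hours

Mon: 09:09–19:37 = 10 h 28 min; less 30 min break → 9 h 58 min
Tue: 11:28–18:03 = 6 h 35 min; less 30 min break → 6 h 5 min
Wed: 11:11–16:00 = 4 h 49 min; less 30 min break → 4 h 19 min
Thu: 07:52–17:59 = 10 h 7 min; less 30 min break → 9 h 37 min
Fri: 06:51–11:39 = 4 h 48 min; less 30 min break → 4 h 18 min
Sat: 05:16–11:47 = 6 h 31 min; less 30 min break → 6 h 1 min
Total: 9 h 58 min + 6 h 5 min + 4 h 19 min + 9 h 37 min + 4 h 18 min + 6 h 1 min = 40 h 18 min.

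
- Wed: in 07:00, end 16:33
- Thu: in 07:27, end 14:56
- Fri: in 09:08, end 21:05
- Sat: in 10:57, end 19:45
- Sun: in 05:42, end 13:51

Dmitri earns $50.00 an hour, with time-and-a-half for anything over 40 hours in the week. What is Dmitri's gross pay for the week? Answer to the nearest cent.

Wed: 07:00–16:33 = 9 h 33 min
Thu: 07:27–14:56 = 7 h 29 min
Fri: 09:08–21:05 = 11 h 57 min
Sat: 10:57–19:45 = 8 h 48 min
Sun: 05:42–13:51 = 8 h 9 min
Total worked: 45 h 56 min = 2756 min.
Regular 40 h 0 min = 2400 min at $50.00/h; overtime 5 h 56 min = 356 min at $75.00/h.
Pay = (2400 × $50.00 + 356 × $75.00) ÷ 60 = $2445.00.

$2445.00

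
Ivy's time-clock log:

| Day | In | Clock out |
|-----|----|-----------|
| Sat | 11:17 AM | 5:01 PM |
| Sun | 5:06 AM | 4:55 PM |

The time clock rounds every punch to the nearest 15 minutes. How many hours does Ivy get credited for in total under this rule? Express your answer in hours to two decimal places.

Sat: in 11:17 AM→11:15 AM, out 5:01 PM→5:00 PM; 5 h 45 min
Sun: in 5:06 AM→5:00 AM, out 4:55 PM→5:00 PM; 12 h 0 min
Total credited: 17 h 45 min.

17.75 hours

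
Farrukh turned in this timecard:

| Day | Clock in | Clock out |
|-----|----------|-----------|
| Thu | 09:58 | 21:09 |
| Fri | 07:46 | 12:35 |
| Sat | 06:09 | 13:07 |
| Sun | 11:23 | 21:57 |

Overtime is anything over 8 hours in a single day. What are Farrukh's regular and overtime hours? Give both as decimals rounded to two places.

Thu: 09:58–21:09 = 11 h 11 min
Fri: 07:46–12:35 = 4 h 49 min
Sat: 06:09–13:07 = 6 h 58 min
Sun: 11:23–21:57 = 10 h 34 min
Thu reg 8 h 0 min / OT 3 h 11 min; Fri reg 4 h 49 min / OT 0 h 0 min; Sat reg 6 h 58 min / OT 0 h 0 min; Sun reg 8 h 0 min / OT 2 h 34 min.
Totals: regular 27 h 47 min, overtime 5 h 45 min.

Regular 27.78 hours, overtime 5.75 hours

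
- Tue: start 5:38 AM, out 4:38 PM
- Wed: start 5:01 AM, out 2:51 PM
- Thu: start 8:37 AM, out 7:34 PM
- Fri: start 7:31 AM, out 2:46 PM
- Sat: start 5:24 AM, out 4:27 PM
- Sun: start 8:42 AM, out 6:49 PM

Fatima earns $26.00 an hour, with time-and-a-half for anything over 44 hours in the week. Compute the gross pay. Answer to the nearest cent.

$1775.80

Tue: 5:38 AM–4:38 PM = 11 h 0 min
Wed: 5:01 AM–2:51 PM = 9 h 50 min
Thu: 8:37 AM–7:34 PM = 10 h 57 min
Fri: 7:31 AM–2:46 PM = 7 h 15 min
Sat: 5:24 AM–4:27 PM = 11 h 3 min
Sun: 8:42 AM–6:49 PM = 10 h 7 min
Total worked: 60 h 12 min = 3612 min.
Regular 44 h 0 min = 2640 min at $26.00/h; overtime 16 h 12 min = 972 min at $39.00/h.
Pay = (2640 × $26.00 + 972 × $39.00) ÷ 60 = $1775.80.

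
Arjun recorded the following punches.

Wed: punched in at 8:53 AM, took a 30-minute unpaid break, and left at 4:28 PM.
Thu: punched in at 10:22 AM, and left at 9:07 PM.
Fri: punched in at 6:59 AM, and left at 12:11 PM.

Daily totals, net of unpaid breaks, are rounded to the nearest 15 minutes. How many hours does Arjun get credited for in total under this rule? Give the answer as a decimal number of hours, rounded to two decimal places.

Wed: 8:53 AM–4:28 PM = 7 h 35 min − 30 min = 7 h 5 min → rounds to 7 h 0 min
Thu: 10:22 AM–9:07 PM = 10 h 45 min → rounds to 10 h 45 min
Fri: 6:59 AM–12:11 PM = 5 h 12 min → rounds to 5 h 15 min
Total credited: 23 h 0 min.

23.00 hours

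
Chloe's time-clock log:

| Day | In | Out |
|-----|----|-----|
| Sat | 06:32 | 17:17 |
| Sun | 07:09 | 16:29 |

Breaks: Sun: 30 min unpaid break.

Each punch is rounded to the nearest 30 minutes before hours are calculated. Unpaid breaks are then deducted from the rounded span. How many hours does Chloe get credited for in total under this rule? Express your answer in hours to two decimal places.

20.00 hours

Sat: in 06:32→06:30, out 17:17→17:30; 11 h 0 min
Sun: in 07:09→07:00, out 16:29→16:30; 9 h 30 min − 30 min = 9 h 0 min
Total credited: 20 h 0 min.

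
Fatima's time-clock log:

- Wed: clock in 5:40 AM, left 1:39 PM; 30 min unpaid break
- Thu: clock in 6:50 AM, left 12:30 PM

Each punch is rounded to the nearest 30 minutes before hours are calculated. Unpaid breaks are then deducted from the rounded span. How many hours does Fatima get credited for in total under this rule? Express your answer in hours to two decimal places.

Wed: in 5:40 AM→5:30 AM, out 1:39 PM→1:30 PM; 8 h 0 min − 30 min = 7 h 30 min
Thu: in 6:50 AM→7:00 AM, out 12:30 PM→12:30 PM; 5 h 30 min
Total credited: 13 h 0 min.

13.00 hours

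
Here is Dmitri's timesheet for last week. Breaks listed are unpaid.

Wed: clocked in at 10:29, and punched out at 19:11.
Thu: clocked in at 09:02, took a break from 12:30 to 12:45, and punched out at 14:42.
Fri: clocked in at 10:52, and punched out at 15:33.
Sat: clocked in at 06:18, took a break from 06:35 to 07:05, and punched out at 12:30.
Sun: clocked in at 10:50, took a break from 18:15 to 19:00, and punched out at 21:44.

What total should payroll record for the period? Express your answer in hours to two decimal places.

Wed: 10:29–19:11 = 8 h 42 min
Thu: 09:02–14:42 = 5 h 40 min; less 15 min break → 5 h 25 min
Fri: 10:52–15:33 = 4 h 41 min
Sat: 06:18–12:30 = 6 h 12 min; less 30 min break → 5 h 42 min
Sun: 10:50–21:44 = 10 h 54 min; less 45 min break → 10 h 9 min
Total: 8 h 42 min + 5 h 25 min + 4 h 41 min + 5 h 42 min + 10 h 9 min = 34 h 39 min.

34.65 hours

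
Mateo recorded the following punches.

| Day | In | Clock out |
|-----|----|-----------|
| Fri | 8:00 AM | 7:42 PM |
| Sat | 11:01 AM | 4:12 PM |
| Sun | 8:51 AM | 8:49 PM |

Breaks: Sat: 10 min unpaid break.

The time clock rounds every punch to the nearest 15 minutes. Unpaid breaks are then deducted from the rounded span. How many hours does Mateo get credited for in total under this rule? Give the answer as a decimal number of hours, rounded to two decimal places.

28.83 hours

Fri: in 8:00 AM→8:00 AM, out 7:42 PM→7:45 PM; 11 h 45 min
Sat: in 11:01 AM→11:00 AM, out 4:12 PM→4:15 PM; 5 h 15 min − 10 min = 5 h 5 min
Sun: in 8:51 AM→8:45 AM, out 8:49 PM→8:45 PM; 12 h 0 min
Total credited: 28 h 50 min.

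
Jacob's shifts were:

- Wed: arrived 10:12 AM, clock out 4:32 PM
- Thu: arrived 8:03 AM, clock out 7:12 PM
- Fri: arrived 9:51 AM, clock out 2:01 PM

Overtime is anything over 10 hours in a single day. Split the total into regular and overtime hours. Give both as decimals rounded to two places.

Wed: 10:12 AM–4:32 PM = 6 h 20 min
Thu: 8:03 AM–7:12 PM = 11 h 9 min
Fri: 9:51 AM–2:01 PM = 4 h 10 min
Wed reg 6 h 20 min / OT 0 h 0 min; Thu reg 10 h 0 min / OT 1 h 9 min; Fri reg 4 h 10 min / OT 0 h 0 min.
Totals: regular 20 h 30 min, overtime 1 h 9 min.

Regular 20.50 hours, overtime 1.15 hours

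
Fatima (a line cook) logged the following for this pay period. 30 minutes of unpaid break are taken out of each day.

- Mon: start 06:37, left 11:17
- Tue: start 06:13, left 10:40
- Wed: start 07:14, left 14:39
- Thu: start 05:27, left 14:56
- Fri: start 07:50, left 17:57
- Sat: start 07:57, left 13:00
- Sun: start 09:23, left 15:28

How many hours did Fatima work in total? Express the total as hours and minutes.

Mon: 06:37–11:17 = 4 h 40 min; less 30 min break → 4 h 10 min
Tue: 06:13–10:40 = 4 h 27 min; less 30 min break → 3 h 57 min
Wed: 07:14–14:39 = 7 h 25 min; less 30 min break → 6 h 55 min
Thu: 05:27–14:56 = 9 h 29 min; less 30 min break → 8 h 59 min
Fri: 07:50–17:57 = 10 h 7 min; less 30 min break → 9 h 37 min
Sat: 07:57–13:00 = 5 h 3 min; less 30 min break → 4 h 33 min
Sun: 09:23–15:28 = 6 h 5 min; less 30 min break → 5 h 35 min
Total: 4 h 10 min + 3 h 57 min + 6 h 55 min + 8 h 59 min + 9 h 37 min + 4 h 33 min + 5 h 35 min = 43 h 46 min.

43 h 46 min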